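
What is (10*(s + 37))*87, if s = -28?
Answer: 7830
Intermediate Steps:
(10*(s + 37))*87 = (10*(-28 + 37))*87 = (10*9)*87 = 90*87 = 7830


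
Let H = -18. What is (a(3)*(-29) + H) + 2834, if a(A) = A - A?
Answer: 2816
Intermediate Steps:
a(A) = 0
(a(3)*(-29) + H) + 2834 = (0*(-29) - 18) + 2834 = (0 - 18) + 2834 = -18 + 2834 = 2816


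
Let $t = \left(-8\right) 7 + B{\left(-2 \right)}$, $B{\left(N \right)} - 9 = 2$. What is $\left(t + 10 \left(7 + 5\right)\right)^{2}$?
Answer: $5625$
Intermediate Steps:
$B{\left(N \right)} = 11$ ($B{\left(N \right)} = 9 + 2 = 11$)
$t = -45$ ($t = \left(-8\right) 7 + 11 = -56 + 11 = -45$)
$\left(t + 10 \left(7 + 5\right)\right)^{2} = \left(-45 + 10 \left(7 + 5\right)\right)^{2} = \left(-45 + 10 \cdot 12\right)^{2} = \left(-45 + 120\right)^{2} = 75^{2} = 5625$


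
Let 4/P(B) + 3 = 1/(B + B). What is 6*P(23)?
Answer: -1104/137 ≈ -8.0584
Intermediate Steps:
P(B) = 4/(-3 + 1/(2*B)) (P(B) = 4/(-3 + 1/(B + B)) = 4/(-3 + 1/(2*B)))
6*P(23) = 6*(-8*23/(-1 + 6*23)) = 6*(-8*23/(-1 + 138)) = 6*(-8*23/137) = 6*(-8*23*1/137) = 6*(-184/137) = -1104/137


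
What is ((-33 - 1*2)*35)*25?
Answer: -30625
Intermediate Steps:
((-33 - 1*2)*35)*25 = ((-33 - 2)*35)*25 = -35*35*25 = -1225*25 = -30625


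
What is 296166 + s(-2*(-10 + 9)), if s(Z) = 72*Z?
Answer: 296310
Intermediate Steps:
296166 + s(-2*(-10 + 9)) = 296166 + 72*(-2*(-10 + 9)) = 296166 + 72*(-2*(-1)) = 296166 + 72*2 = 296166 + 144 = 296310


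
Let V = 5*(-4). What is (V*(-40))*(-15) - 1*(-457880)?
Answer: 445880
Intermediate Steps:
V = -20
(V*(-40))*(-15) - 1*(-457880) = -20*(-40)*(-15) - 1*(-457880) = 800*(-15) + 457880 = -12000 + 457880 = 445880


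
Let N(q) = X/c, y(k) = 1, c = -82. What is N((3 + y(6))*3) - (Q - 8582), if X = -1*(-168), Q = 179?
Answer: 344439/41 ≈ 8401.0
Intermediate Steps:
X = 168
N(q) = -84/41 (N(q) = 168/(-82) = 168*(-1/82) = -84/41)
N((3 + y(6))*3) - (Q - 8582) = -84/41 - (179 - 8582) = -84/41 - 1*(-8403) = -84/41 + 8403 = 344439/41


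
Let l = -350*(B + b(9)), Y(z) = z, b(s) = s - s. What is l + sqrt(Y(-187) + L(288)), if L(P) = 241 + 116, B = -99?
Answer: 34650 + sqrt(170) ≈ 34663.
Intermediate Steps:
b(s) = 0
L(P) = 357
l = 34650 (l = -350*(-99 + 0) = -350*(-99) = 34650)
l + sqrt(Y(-187) + L(288)) = 34650 + sqrt(-187 + 357) = 34650 + sqrt(170)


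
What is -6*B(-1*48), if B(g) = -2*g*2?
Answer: -1152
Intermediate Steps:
B(g) = -4*g
-6*B(-1*48) = -(-24)*(-1*48) = -(-24)*(-48) = -6*192 = -1152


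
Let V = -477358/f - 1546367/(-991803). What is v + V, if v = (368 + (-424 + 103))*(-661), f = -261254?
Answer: -574926473408983/18508035783 ≈ -31064.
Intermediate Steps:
v = -31067 (v = (368 - 321)*(-661) = 47*(-661) = -31067)
V = 62674261478/18508035783 (V = -477358/(-261254) - 1546367/(-991803) = -477358*(-1/261254) - 1546367*(-1/991803) = 34097/18661 + 1546367/991803 = 62674261478/18508035783 ≈ 3.3863)
v + V = -31067 + 62674261478/18508035783 = -574926473408983/18508035783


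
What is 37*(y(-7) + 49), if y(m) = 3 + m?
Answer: 1665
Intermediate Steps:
37*(y(-7) + 49) = 37*((3 - 7) + 49) = 37*(-4 + 49) = 37*45 = 1665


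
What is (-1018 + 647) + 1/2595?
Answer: -962744/2595 ≈ -371.00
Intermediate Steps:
(-1018 + 647) + 1/2595 = -371 + 1/2595 = -962744/2595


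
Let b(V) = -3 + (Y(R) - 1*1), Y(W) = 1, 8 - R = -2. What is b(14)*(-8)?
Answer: 24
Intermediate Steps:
R = 10 (R = 8 - 1*(-2) = 8 + 2 = 10)
b(V) = -3 (b(V) = -3 + (1 - 1*1) = -3 + (1 - 1) = -3 + 0 = -3)
b(14)*(-8) = -3*(-8) = 24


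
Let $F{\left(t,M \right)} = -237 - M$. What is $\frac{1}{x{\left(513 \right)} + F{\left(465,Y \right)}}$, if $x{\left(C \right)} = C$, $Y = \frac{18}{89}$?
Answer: $\frac{89}{24546} \approx 0.0036258$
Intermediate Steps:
$Y = \frac{18}{89}$ ($Y = 18 \cdot \frac{1}{89} = \frac{18}{89} \approx 0.20225$)
$\frac{1}{x{\left(513 \right)} + F{\left(465,Y \right)}} = \frac{1}{513 - \frac{21111}{89}} = \frac{1}{\frac{24546}{89}} = \frac{89}{24546}$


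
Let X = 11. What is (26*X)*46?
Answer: 13156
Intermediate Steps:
(26*X)*46 = (26*11)*46 = 286*46 = 13156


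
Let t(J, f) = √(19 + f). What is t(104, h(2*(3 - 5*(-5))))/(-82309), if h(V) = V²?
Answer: -√3155/82309 ≈ -0.00068242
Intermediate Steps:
t(104, h(2*(3 - 5*(-5))))/(-82309) = √(19 + (2*(3 - 5*(-5)))²)/(-82309) = √(19 + (2*(3 + 25))²)*(-1/82309) = √(19 + (2*28)²)*(-1/82309) = √(19 + 56²)*(-1/82309) = √(19 + 3136)*(-1/82309) = √3155*(-1/82309) = -√3155/82309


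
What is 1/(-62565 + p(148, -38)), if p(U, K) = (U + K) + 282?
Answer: -1/62173 ≈ -1.6084e-5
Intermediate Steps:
p(U, K) = 282 + K + U (p(U, K) = (K + U) + 282 = 282 + K + U)
1/(-62565 + p(148, -38)) = 1/(-62565 + (282 - 38 + 148)) = 1/(-62565 + 392) = 1/(-62173) = -1/62173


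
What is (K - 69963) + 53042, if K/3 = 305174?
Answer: 898601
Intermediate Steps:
K = 915522 (K = 3*305174 = 915522)
(K - 69963) + 53042 = (915522 - 69963) + 53042 = 845559 + 53042 = 898601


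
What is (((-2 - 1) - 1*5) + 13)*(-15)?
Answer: -75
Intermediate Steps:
(((-2 - 1) - 1*5) + 13)*(-15) = ((-3 - 5) + 13)*(-15) = (-8 + 13)*(-15) = 5*(-15) = -75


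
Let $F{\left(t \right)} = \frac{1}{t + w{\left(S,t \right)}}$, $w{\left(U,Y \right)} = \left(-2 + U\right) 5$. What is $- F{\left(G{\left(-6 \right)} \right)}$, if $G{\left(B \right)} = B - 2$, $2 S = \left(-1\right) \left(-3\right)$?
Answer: $\frac{2}{21} \approx 0.095238$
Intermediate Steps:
$S = \frac{3}{2}$ ($S = \frac{\left(-1\right) \left(-3\right)}{2} = \frac{1}{2} \cdot 3 = \frac{3}{2} \approx 1.5$)
$G{\left(B \right)} = -2 + B$
$w{\left(U,Y \right)} = -10 + 5 U$
$F{\left(t \right)} = \frac{1}{- \frac{5}{2} + t}$ ($F{\left(t \right)} = \frac{1}{t + \left(-10 + 5 \cdot \frac{3}{2}\right)} = \frac{1}{t + \left(-10 + \frac{15}{2}\right)} = \frac{1}{t - \frac{5}{2}} = \frac{1}{- \frac{5}{2} + t}$)
$- F{\left(G{\left(-6 \right)} \right)} = - \frac{2}{-5 + 2 \left(-2 - 6\right)} = - \frac{2}{-5 + 2 \left(-8\right)} = - \frac{2}{-5 - 16} = - \frac{2}{-21} = - \frac{2 \left(-1\right)}{21} = \left(-1\right) \left(- \frac{2}{21}\right) = \frac{2}{21}$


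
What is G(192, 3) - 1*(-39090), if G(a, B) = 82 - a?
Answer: 38980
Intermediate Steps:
G(192, 3) - 1*(-39090) = (82 - 1*192) - 1*(-39090) = (82 - 192) + 39090 = -110 + 39090 = 38980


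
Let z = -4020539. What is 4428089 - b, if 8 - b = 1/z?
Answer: 17803272355658/4020539 ≈ 4.4281e+6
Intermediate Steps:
b = 32164313/4020539 (b = 8 - 1/(-4020539) = 8 - 1*(-1/4020539) = 8 + 1/4020539 = 32164313/4020539 ≈ 8.0000)
4428089 - b = 4428089 - 1*32164313/4020539 = 4428089 - 32164313/4020539 = 17803272355658/4020539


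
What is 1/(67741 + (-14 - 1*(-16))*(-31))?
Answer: 1/67679 ≈ 1.4776e-5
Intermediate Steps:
1/(67741 + (-14 - 1*(-16))*(-31)) = 1/(67741 + (-14 + 16)*(-31)) = 1/(67741 + 2*(-31)) = 1/(67741 - 62) = 1/67679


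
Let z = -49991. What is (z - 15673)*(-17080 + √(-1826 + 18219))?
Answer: 1121541120 - 853632*√97 ≈ 1.1131e+9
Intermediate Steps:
(z - 15673)*(-17080 + √(-1826 + 18219)) = (-49991 - 15673)*(-17080 + √(-1826 + 18219)) = -65664*(-17080 + √16393) = -65664*(-17080 + 13*√97) = 1121541120 - 853632*√97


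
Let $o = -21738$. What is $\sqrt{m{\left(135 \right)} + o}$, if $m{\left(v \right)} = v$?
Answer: $i \sqrt{21603} \approx 146.98 i$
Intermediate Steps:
$\sqrt{m{\left(135 \right)} + o} = \sqrt{135 - 21738} = \sqrt{-21603} = i \sqrt{21603}$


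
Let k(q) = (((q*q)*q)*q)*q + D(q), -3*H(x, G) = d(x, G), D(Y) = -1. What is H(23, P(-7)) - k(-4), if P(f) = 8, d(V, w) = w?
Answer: 3067/3 ≈ 1022.3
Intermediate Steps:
H(x, G) = -G/3
k(q) = -1 + q**5 (k(q) = (((q*q)*q)*q)*q - 1 = ((q**2*q)*q)*q - 1 = (q**3*q)*q - 1 = q**4*q - 1 = q**5 - 1 = -1 + q**5)
H(23, P(-7)) - k(-4) = -1/3*8 - (-1 + (-4)**5) = -8/3 - (-1 - 1024) = -8/3 - 1*(-1025) = -8/3 + 1025 = 3067/3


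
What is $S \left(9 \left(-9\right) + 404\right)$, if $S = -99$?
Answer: $-31977$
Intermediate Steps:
$S \left(9 \left(-9\right) + 404\right) = - 99 \left(9 \left(-9\right) + 404\right) = - 99 \left(-81 + 404\right) = \left(-99\right) 323 = -31977$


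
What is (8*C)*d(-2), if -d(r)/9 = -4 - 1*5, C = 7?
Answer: 4536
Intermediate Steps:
d(r) = 81 (d(r) = -9*(-4 - 1*5) = -9*(-4 - 5) = -9*(-9) = 81)
(8*C)*d(-2) = (8*7)*81 = 56*81 = 4536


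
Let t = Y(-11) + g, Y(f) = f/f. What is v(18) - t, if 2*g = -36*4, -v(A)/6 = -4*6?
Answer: 215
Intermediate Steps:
v(A) = 144 (v(A) = -(-24)*6 = -6*(-24) = 144)
g = -72 (g = (-36*4)/2 = (½)*(-144) = -72)
Y(f) = 1
t = -71 (t = 1 - 72 = -71)
v(18) - t = 144 - 1*(-71) = 144 + 71 = 215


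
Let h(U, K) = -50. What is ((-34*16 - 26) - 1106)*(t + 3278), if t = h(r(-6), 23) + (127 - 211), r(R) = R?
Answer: -5269344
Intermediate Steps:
t = -134 (t = -50 + (127 - 211) = -50 - 84 = -134)
((-34*16 - 26) - 1106)*(t + 3278) = ((-34*16 - 26) - 1106)*(-134 + 3278) = ((-544 - 26) - 1106)*3144 = (-570 - 1106)*3144 = -1676*3144 = -5269344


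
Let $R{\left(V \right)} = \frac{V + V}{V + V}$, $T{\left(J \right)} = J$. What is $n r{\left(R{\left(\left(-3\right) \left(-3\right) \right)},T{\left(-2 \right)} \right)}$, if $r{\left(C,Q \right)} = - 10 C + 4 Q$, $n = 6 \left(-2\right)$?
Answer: $216$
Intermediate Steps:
$R{\left(V \right)} = 1$ ($R{\left(V \right)} = \frac{2 V}{2 V} = 2 V \frac{1}{2 V} = 1$)
$n = -12$
$n r{\left(R{\left(\left(-3\right) \left(-3\right) \right)},T{\left(-2 \right)} \right)} = - 12 \left(\left(-10\right) 1 + 4 \left(-2\right)\right) = - 12 \left(-10 - 8\right) = \left(-12\right) \left(-18\right) = 216$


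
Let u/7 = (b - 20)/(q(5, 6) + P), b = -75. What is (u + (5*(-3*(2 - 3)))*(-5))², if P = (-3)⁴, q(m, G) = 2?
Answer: 47472100/6889 ≈ 6891.0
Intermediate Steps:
P = 81
u = -665/83 (u = 7*((-75 - 20)/(2 + 81)) = 7*(-95/83) = -665/83 ≈ -8.0121)
(u + (5*(-3*(2 - 3)))*(-5))² = (-665/83 + (5*(-3*(2 - 3)))*(-5))² = (-665/83 + (5*(-3*(-1)))*(-5))² = (-665/83 + (5*3)*(-5))² = (-665/83 + 15*(-5))² = (-665/83 - 75)² = (-6890/83)² = 47472100/6889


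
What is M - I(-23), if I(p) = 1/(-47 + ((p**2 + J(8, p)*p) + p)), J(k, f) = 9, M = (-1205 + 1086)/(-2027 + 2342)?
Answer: -481/1260 ≈ -0.38175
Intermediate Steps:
M = -17/45 (M = -119/315 = -119*1/315 = -17/45 ≈ -0.37778)
I(p) = 1/(-47 + p**2 + 10*p) (I(p) = 1/(-47 + ((p**2 + 9*p) + p)) = 1/(-47 + (p**2 + 10*p)) = 1/(-47 + p**2 + 10*p))
M - I(-23) = -17/45 - 1/(-47 + (-23)**2 + 10*(-23)) = -17/45 - 1/(-47 + 529 - 230) = -17/45 - 1/252 = -481/1260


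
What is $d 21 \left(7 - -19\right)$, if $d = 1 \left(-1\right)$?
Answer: $-546$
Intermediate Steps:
$d = -1$
$d 21 \left(7 - -19\right) = \left(-1\right) 21 \left(7 - -19\right) = - 21 \left(7 + 19\right) = \left(-21\right) 26 = -546$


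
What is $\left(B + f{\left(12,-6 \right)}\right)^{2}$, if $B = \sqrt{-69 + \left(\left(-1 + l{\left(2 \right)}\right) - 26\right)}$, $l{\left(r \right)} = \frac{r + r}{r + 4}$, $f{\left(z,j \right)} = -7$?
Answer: $\frac{\left(21 - i \sqrt{858}\right)^{2}}{9} \approx -46.333 - 136.69 i$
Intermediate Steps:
$l{\left(r \right)} = \frac{2 r}{4 + r}$
$B = \frac{i \sqrt{858}}{3}$ ($B = \sqrt{-69 - \left(27 - \frac{4}{4 + 2}\right)} = \sqrt{-69 - \left(27 - \frac{2}{3}\right)} = \sqrt{-69 + \left(\left(-1 + \frac{2}{3}\right) - 26\right)} = \sqrt{-69 - \frac{79}{3}} = \sqrt{- \frac{286}{3}} = \frac{i \sqrt{858}}{3} \approx 9.7639 i$)
$\left(B + f{\left(12,-6 \right)}\right)^{2} = \left(\frac{i \sqrt{858}}{3} - 7\right)^{2} = \left(-7 + \frac{i \sqrt{858}}{3}\right)^{2}$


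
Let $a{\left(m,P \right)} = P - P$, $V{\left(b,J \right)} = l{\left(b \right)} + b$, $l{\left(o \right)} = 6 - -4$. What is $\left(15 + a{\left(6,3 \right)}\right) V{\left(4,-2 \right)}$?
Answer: $210$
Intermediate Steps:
$l{\left(o \right)} = 10$ ($l{\left(o \right)} = 6 + 4 = 10$)
$V{\left(b,J \right)} = 10 + b$
$a{\left(m,P \right)} = 0$
$\left(15 + a{\left(6,3 \right)}\right) V{\left(4,-2 \right)} = \left(15 + 0\right) \left(10 + 4\right) = 15 \cdot 14 = 210$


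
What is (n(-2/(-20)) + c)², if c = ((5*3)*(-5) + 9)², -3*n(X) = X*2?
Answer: 4269184921/225 ≈ 1.8974e+7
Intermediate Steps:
n(X) = -2*X/3 (n(X) = -X*2/3 = -2*X/3)
c = 4356 (c = (15*(-5) + 9)² = (-75 + 9)² = (-66)² = 4356)
(n(-2/(-20)) + c)² = (-(-4)/(3*(-20)) + 4356)² = (-(-4)*(-1)/(3*20) + 4356)² = (-⅔*⅒ + 4356)² = (-1/15 + 4356)² = (65339/15)² = 4269184921/225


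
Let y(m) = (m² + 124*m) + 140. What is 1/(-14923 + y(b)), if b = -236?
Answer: 1/11649 ≈ 8.5844e-5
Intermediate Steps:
y(m) = 140 + m² + 124*m
1/(-14923 + y(b)) = 1/(-14923 + (140 + (-236)² + 124*(-236))) = 1/(-14923 + (140 + 55696 - 29264)) = 1/(-14923 + 26572) = 1/11649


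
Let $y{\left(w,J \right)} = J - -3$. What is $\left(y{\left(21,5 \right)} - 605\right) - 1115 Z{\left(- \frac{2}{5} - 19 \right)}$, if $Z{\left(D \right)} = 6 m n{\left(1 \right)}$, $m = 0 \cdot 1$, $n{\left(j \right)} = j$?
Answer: $-597$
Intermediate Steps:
$m = 0$
$y{\left(w,J \right)} = 3 + J$ ($y{\left(w,J \right)} = J + 3 = 3 + J$)
$Z{\left(D \right)} = 0$ ($Z{\left(D \right)} = 6 \cdot 0 \cdot 1 = 0 \cdot 1 = 0$)
$\left(y{\left(21,5 \right)} - 605\right) - 1115 Z{\left(- \frac{2}{5} - 19 \right)} = \left(\left(3 + 5\right) - 605\right) - 0 = \left(8 - 605\right) + 0 = -597 + 0 = -597$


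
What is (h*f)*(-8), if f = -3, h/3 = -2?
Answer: -144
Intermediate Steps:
h = -6 (h = 3*(-2) = -6)
(h*f)*(-8) = -6*(-3)*(-8) = 18*(-8) = -144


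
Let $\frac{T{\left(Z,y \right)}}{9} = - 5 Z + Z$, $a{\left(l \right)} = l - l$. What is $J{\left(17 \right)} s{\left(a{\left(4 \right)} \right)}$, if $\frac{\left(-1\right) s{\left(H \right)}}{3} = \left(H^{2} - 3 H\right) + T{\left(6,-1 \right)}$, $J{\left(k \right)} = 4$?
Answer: $2592$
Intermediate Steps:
$a{\left(l \right)} = 0$
$T{\left(Z,y \right)} = - 36 Z$ ($T{\left(Z,y \right)} = 9 \left(- 5 Z + Z\right) = 9 \left(- 4 Z\right) = - 36 Z$)
$s{\left(H \right)} = 648 - 3 H^{2} + 9 H$ ($s{\left(H \right)} = - 3 \left(\left(H^{2} - 3 H\right) - 216\right) = - 3 \left(-216 + H^{2} - 3 H\right) = 648 - 3 H^{2} + 9 H$)
$J{\left(17 \right)} s{\left(a{\left(4 \right)} \right)} = 4 \left(648 - 3 \cdot 0^{2} + 9 \cdot 0\right) = 4 \left(648 - 0 + 0\right) = 4 \left(648 + 0 + 0\right) = 4 \cdot 648 = 2592$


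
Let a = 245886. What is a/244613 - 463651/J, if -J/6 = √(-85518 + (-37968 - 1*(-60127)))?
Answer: 245886/244613 - 463651*I*√63359/380154 ≈ 1.0052 - 307.0*I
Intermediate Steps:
J = -6*I*√63359 (J = -6*√(-85518 + (-37968 - 1*(-60127))) = -6*√(-85518 + (-37968 + 60127)) = -6*√(-85518 + 22159) = -6*I*√63359 ≈ -1510.3*I)
a/244613 - 463651/J = 245886/244613 - 463651*I*√63359/380154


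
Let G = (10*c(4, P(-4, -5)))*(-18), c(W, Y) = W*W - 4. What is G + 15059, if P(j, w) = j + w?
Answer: 12899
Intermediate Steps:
c(W, Y) = -4 + W² (c(W, Y) = W² - 4 = -4 + W²)
G = -2160 (G = (10*(-4 + 4²))*(-18) = (10*(-4 + 16))*(-18) = (10*12)*(-18) = 120*(-18) = -2160)
G + 15059 = -2160 + 15059 = 12899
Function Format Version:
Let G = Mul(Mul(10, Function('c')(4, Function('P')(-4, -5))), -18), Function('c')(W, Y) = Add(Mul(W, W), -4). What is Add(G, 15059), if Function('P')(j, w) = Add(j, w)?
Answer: 12899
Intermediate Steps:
Function('c')(W, Y) = Add(-4, Pow(W, 2)) (Function('c')(W, Y) = Add(Pow(W, 2), -4) = Add(-4, Pow(W, 2)))
G = -2160 (G = Mul(Mul(10, Add(-4, Pow(4, 2))), -18) = Mul(Mul(10, Add(-4, 16)), -18) = Mul(Mul(10, 12), -18) = Mul(120, -18) = -2160)
Add(G, 15059) = Add(-2160, 15059) = 12899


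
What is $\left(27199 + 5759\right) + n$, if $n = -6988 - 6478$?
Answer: $19492$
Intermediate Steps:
$n = -13466$ ($n = -6988 - 6478 = -13466$)
$\left(27199 + 5759\right) + n = \left(27199 + 5759\right) - 13466 = 32958 - 13466 = 19492$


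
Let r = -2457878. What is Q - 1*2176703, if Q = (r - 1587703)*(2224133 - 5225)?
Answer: -8976774222251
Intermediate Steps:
Q = -8976772045548 (Q = (-2457878 - 1587703)*(2224133 - 5225) = -4045581*2218908 = -8976772045548)
Q - 1*2176703 = -8976772045548 - 1*2176703 = -8976772045548 - 2176703 = -8976774222251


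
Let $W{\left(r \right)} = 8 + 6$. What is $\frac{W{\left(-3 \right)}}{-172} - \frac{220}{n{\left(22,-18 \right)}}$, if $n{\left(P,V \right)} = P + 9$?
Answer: $- \frac{19137}{2666} \approx -7.1782$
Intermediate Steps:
$W{\left(r \right)} = 14$
$n{\left(P,V \right)} = 9 + P$
$\frac{W{\left(-3 \right)}}{-172} - \frac{220}{n{\left(22,-18 \right)}} = \frac{14}{-172} - \frac{220}{9 + 22} = 14 \left(- \frac{1}{172}\right) - \frac{220}{31} = - \frac{7}{86} - \frac{220}{31} = - \frac{19137}{2666}$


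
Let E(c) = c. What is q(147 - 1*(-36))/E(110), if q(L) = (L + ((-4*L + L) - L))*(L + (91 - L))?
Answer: -49959/110 ≈ -454.17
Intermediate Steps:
q(L) = -273*L (q(L) = (L + (-3*L - L))*91 = (L - 4*L)*91 = -3*L*91 = -273*L)
q(147 - 1*(-36))/E(110) = -273*(147 - 1*(-36))/110 = -273*(147 + 36)*(1/110) = -273*183*(1/110) = -49959*1/110 = -49959/110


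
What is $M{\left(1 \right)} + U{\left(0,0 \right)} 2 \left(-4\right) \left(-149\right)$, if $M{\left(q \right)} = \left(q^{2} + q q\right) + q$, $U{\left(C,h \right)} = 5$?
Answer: $5963$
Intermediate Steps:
$M{\left(q \right)} = q + 2 q^{2}$ ($M{\left(q \right)} = \left(q^{2} + q^{2}\right) + q = 2 q^{2} + q = q + 2 q^{2}$)
$M{\left(1 \right)} + U{\left(0,0 \right)} 2 \left(-4\right) \left(-149\right) = 1 \left(1 + 2 \cdot 1\right) + 5 \cdot 2 \left(-4\right) \left(-149\right) = 1 \left(1 + 2\right) + 10 \left(-4\right) \left(-149\right) = 1 \cdot 3 - -5960 = 3 + 5960 = 5963$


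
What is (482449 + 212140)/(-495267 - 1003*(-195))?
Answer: -694589/299682 ≈ -2.3178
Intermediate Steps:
(482449 + 212140)/(-495267 - 1003*(-195)) = 694589/(-495267 + 195585) = 694589/(-299682) = 694589*(-1/299682) = -694589/299682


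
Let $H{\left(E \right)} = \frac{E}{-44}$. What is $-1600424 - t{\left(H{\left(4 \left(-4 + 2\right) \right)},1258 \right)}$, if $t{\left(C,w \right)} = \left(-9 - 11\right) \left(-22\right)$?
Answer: $-1600864$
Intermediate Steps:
$H{\left(E \right)} = - \frac{E}{44}$ ($H{\left(E \right)} = E \left(- \frac{1}{44}\right) = - \frac{E}{44}$)
$t{\left(C,w \right)} = 440$ ($t{\left(C,w \right)} = \left(-20\right) \left(-22\right) = 440$)
$-1600424 - t{\left(H{\left(4 \left(-4 + 2\right) \right)},1258 \right)} = -1600424 - 440 = -1600864$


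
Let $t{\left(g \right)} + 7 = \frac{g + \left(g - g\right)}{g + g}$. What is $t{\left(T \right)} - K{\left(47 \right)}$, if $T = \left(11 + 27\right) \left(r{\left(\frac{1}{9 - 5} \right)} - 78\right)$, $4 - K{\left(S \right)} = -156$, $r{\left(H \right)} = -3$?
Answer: $- \frac{333}{2} \approx -166.5$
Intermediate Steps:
$K{\left(S \right)} = 160$ ($K{\left(S \right)} = 4 - -156 = 4 + 156 = 160$)
$T = -3078$ ($T = \left(11 + 27\right) \left(-3 - 78\right) = 38 \left(-81\right) = -3078$)
$t{\left(g \right)} = - \frac{13}{2}$ ($t{\left(g \right)} = -7 + \frac{g + \left(g - g\right)}{g + g} = -7 + \frac{g + 0}{2 g} = -7 + g \frac{1}{2 g} = -7 + \frac{1}{2} = - \frac{13}{2}$)
$t{\left(T \right)} - K{\left(47 \right)} = - \frac{13}{2} - 160 = - \frac{333}{2}$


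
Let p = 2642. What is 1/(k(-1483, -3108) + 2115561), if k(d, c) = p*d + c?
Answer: -1/1805633 ≈ -5.5382e-7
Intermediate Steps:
k(d, c) = c + 2642*d (k(d, c) = 2642*d + c = c + 2642*d)
1/(k(-1483, -3108) + 2115561) = 1/((-3108 + 2642*(-1483)) + 2115561) = 1/((-3108 - 3918086) + 2115561) = 1/(-3921194 + 2115561) = 1/(-1805633) = -1/1805633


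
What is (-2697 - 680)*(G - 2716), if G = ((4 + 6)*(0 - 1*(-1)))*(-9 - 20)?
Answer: 10151262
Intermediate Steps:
G = -290 (G = (10*(0 + 1))*(-29) = (10*1)*(-29) = 10*(-29) = -290)
(-2697 - 680)*(G - 2716) = (-2697 - 680)*(-290 - 2716) = -3377*(-3006) = 10151262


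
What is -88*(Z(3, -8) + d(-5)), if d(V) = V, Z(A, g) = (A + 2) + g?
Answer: 704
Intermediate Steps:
Z(A, g) = 2 + A + g (Z(A, g) = (2 + A) + g = 2 + A + g)
-88*(Z(3, -8) + d(-5)) = -88*((2 + 3 - 8) - 5) = -88*(-3 - 5) = -88*(-8) = 704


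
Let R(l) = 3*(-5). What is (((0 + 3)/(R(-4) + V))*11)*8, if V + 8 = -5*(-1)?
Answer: -44/3 ≈ -14.667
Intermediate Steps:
R(l) = -15
V = -3 (V = -8 - 5*(-1) = -8 + 5 = -3)
(((0 + 3)/(R(-4) + V))*11)*8 = (((0 + 3)/(-15 - 3))*11)*8 = ((3/(-18))*11)*8 = ((3*(-1/18))*11)*8 = -⅙*11*8 = -11/6*8 = -44/3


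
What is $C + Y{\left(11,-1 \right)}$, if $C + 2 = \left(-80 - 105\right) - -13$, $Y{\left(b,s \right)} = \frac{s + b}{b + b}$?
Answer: $- \frac{1909}{11} \approx -173.55$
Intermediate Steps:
$Y{\left(b,s \right)} = \frac{b + s}{2 b}$
$C = -174$ ($C = -2 - 172 = -174$)
$C + Y{\left(11,-1 \right)} = -174 + \frac{11 - 1}{2 \cdot 11} = -174 + \frac{1}{2} \cdot \frac{1}{11} \cdot 10 = -174 + \frac{5}{11} = - \frac{1909}{11}$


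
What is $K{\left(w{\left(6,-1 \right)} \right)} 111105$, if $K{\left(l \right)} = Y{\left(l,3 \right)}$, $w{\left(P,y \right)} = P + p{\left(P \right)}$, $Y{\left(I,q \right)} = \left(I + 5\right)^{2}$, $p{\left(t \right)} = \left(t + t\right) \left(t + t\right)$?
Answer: $2669297625$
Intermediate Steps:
$p{\left(t \right)} = 4 t^{2}$ ($p{\left(t \right)} = 2 t 2 t = 4 t^{2}$)
$Y{\left(I,q \right)} = \left(5 + I\right)^{2}$
$w{\left(P,y \right)} = P + 4 P^{2}$
$K{\left(l \right)} = \left(5 + l\right)^{2}$
$K{\left(w{\left(6,-1 \right)} \right)} 111105 = \left(5 + 6 \left(1 + 4 \cdot 6\right)\right)^{2} \cdot 111105 = \left(5 + 6 \left(1 + 24\right)\right)^{2} \cdot 111105 = \left(5 + 6 \cdot 25\right)^{2} \cdot 111105 = \left(5 + 150\right)^{2} \cdot 111105 = 155^{2} \cdot 111105 = 24025 \cdot 111105 = 2669297625$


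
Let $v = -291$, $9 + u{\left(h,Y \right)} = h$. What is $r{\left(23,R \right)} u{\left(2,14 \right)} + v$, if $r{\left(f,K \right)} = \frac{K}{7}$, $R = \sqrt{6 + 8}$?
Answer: $-291 - \sqrt{14} \approx -294.74$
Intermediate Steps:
$u{\left(h,Y \right)} = -9 + h$
$R = \sqrt{14} \approx 3.7417$
$r{\left(f,K \right)} = \frac{K}{7}$ ($r{\left(f,K \right)} = K \frac{1}{7} = \frac{K}{7}$)
$r{\left(23,R \right)} u{\left(2,14 \right)} + v = \frac{\sqrt{14}}{7} \left(-9 + 2\right) - 291 = \frac{\sqrt{14}}{7} \left(-7\right) - 291 = - \sqrt{14} - 291 = -291 - \sqrt{14}$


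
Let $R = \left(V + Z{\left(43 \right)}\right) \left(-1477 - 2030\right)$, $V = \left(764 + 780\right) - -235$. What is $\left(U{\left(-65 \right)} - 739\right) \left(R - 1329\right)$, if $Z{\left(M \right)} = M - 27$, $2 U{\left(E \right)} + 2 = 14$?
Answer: $4615256802$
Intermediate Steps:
$U{\left(E \right)} = 6$ ($U{\left(E \right)} = -1 + \frac{1}{2} \cdot 14 = -1 + 7 = 6$)
$V = 1779$ ($V = 1544 + \left(-145 + 380\right) = 1544 + 235 = 1779$)
$Z{\left(M \right)} = -27 + M$
$R = -6295065$ ($R = \left(1779 + \left(-27 + 43\right)\right) \left(-1477 - 2030\right) = \left(1779 + 16\right) \left(-3507\right) = 1795 \left(-3507\right) = -6295065$)
$\left(U{\left(-65 \right)} - 739\right) \left(R - 1329\right) = \left(6 - 739\right) \left(-6295065 - 1329\right) = \left(-733\right) \left(-6296394\right) = 4615256802$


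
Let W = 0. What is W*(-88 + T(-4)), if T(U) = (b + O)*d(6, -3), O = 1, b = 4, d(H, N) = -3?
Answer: 0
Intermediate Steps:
T(U) = -15 (T(U) = (4 + 1)*(-3) = 5*(-3) = -15)
W*(-88 + T(-4)) = 0*(-88 - 15) = 0*(-103) = 0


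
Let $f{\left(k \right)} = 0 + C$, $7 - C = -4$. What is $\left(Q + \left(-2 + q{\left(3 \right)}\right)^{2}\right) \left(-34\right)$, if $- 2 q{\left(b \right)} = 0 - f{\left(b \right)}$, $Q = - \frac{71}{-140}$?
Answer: $- \frac{15181}{35} \approx -433.74$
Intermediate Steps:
$C = 11$ ($C = 7 - -4 = 7 + 4 = 11$)
$f{\left(k \right)} = 11$ ($f{\left(k \right)} = 0 + 11 = 11$)
$Q = \frac{71}{140}$ ($Q = \left(-71\right) \left(- \frac{1}{140}\right) = \frac{71}{140} \approx 0.50714$)
$q{\left(b \right)} = \frac{11}{2}$ ($q{\left(b \right)} = - \frac{0 - 11}{2} = \left(- \frac{1}{2}\right) \left(-11\right) = \frac{11}{2}$)
$\left(Q + \left(-2 + q{\left(3 \right)}\right)^{2}\right) \left(-34\right) = \left(\frac{71}{140} + \left(-2 + \frac{11}{2}\right)^{2}\right) \left(-34\right) = \left(\frac{71}{140} + \left(\frac{7}{2}\right)^{2}\right) \left(-34\right) = \left(\frac{71}{140} + \frac{49}{4}\right) \left(-34\right) = \frac{893}{70} \left(-34\right) = - \frac{15181}{35}$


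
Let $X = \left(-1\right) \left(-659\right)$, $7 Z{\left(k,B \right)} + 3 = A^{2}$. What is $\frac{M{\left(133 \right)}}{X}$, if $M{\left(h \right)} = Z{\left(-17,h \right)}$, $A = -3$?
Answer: $\frac{6}{4613} \approx 0.0013007$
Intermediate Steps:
$Z{\left(k,B \right)} = \frac{6}{7}$ ($Z{\left(k,B \right)} = - \frac{3}{7} + \frac{\left(-3\right)^{2}}{7} = - \frac{3}{7} + \frac{1}{7} \cdot 9 = - \frac{3}{7} + \frac{9}{7} = \frac{6}{7}$)
$M{\left(h \right)} = \frac{6}{7}$
$X = 659$
$\frac{M{\left(133 \right)}}{X} = \frac{6}{7 \cdot 659} = \frac{6}{7} \cdot \frac{1}{659} = \frac{6}{4613}$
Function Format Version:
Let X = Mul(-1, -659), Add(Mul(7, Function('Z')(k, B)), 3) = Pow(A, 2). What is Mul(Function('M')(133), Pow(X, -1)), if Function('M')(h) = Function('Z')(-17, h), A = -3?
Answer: Rational(6, 4613) ≈ 0.0013007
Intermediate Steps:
Function('Z')(k, B) = Rational(6, 7) (Function('Z')(k, B) = Add(Rational(-3, 7), Mul(Rational(1, 7), Pow(-3, 2))) = Add(Rational(-3, 7), Mul(Rational(1, 7), 9)) = Add(Rational(-3, 7), Rational(9, 7)) = Rational(6, 7))
Function('M')(h) = Rational(6, 7)
X = 659
Mul(Function('M')(133), Pow(X, -1)) = Mul(Rational(6, 7), Pow(659, -1)) = Mul(Rational(6, 7), Rational(1, 659)) = Rational(6, 4613)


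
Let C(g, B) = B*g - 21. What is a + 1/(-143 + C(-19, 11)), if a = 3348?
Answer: 1248803/373 ≈ 3348.0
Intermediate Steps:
C(g, B) = -21 + B*g
a + 1/(-143 + C(-19, 11)) = 3348 + 1/(-143 + (-21 + 11*(-19))) = 3348 + 1/(-143 + (-21 - 209)) = 3348 + 1/(-143 - 230) = 3348 + 1/(-373) = 3348 - 1/373 = 1248803/373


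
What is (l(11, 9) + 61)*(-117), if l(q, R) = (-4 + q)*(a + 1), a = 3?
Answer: -10413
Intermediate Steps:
l(q, R) = -16 + 4*q (l(q, R) = (-4 + q)*(3 + 1) = (-4 + q)*4 = -16 + 4*q)
(l(11, 9) + 61)*(-117) = ((-16 + 4*11) + 61)*(-117) = ((-16 + 44) + 61)*(-117) = (28 + 61)*(-117) = 89*(-117) = -10413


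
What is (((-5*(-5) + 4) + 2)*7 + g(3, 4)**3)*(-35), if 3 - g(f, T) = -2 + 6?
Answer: -7560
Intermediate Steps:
g(f, T) = -1 (g(f, T) = 3 - (-2 + 6) = 3 - 1*4 = 3 - 4 = -1)
(((-5*(-5) + 4) + 2)*7 + g(3, 4)**3)*(-35) = (((-5*(-5) + 4) + 2)*7 + (-1)**3)*(-35) = (((25 + 4) + 2)*7 - 1)*(-35) = ((29 + 2)*7 - 1)*(-35) = (31*7 - 1)*(-35) = (217 - 1)*(-35) = 216*(-35) = -7560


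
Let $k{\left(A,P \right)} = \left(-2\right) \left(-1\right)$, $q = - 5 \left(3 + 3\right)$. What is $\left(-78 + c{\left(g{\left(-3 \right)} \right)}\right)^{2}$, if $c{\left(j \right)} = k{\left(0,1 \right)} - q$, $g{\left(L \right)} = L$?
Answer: $2116$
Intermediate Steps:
$q = -30$ ($q = \left(-5\right) 6 = -30$)
$k{\left(A,P \right)} = 2$
$c{\left(j \right)} = 32$ ($c{\left(j \right)} = 2 - -30 = 2 + 30 = 32$)
$\left(-78 + c{\left(g{\left(-3 \right)} \right)}\right)^{2} = \left(-78 + 32\right)^{2} = \left(-46\right)^{2} = 2116$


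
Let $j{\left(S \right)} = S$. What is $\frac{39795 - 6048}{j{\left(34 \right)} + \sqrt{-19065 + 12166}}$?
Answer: $\frac{382466}{2685} - \frac{11249 i \sqrt{6899}}{2685} \approx 142.45 - 347.99 i$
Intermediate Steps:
$\frac{39795 - 6048}{j{\left(34 \right)} + \sqrt{-19065 + 12166}} = \frac{39795 - 6048}{34 + \sqrt{-19065 + 12166}} = \frac{33747}{34 + \sqrt{-6899}} = \frac{33747}{34 + i \sqrt{6899}}$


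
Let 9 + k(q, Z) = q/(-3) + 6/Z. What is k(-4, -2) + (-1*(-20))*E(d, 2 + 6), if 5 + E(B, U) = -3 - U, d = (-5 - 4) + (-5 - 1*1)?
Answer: -992/3 ≈ -330.67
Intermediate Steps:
k(q, Z) = -9 + 6/Z - q/3 (k(q, Z) = -9 + (q/(-3) + 6/Z) = -9 + (q*(-⅓) + 6/Z) = -9 + (-q/3 + 6/Z) = -9 + (6/Z - q/3) = -9 + 6/Z - q/3)
d = -15 (d = -9 + (-5 - 1) = -9 - 6 = -15)
E(B, U) = -8 - U (E(B, U) = -5 + (-3 - U) = -8 - U)
k(-4, -2) + (-1*(-20))*E(d, 2 + 6) = (-9 + 6/(-2) - ⅓*(-4)) + (-1*(-20))*(-8 - (2 + 6)) = (-9 + 6*(-½) + 4/3) + 20*(-8 - 1*8) = (-9 - 3 + 4/3) + 20*(-8 - 8) = -32/3 + 20*(-16) = -32/3 - 320 = -992/3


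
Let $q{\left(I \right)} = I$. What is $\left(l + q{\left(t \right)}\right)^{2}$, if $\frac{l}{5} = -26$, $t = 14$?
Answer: $13456$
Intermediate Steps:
$l = -130$ ($l = 5 \left(-26\right) = -130$)
$\left(l + q{\left(t \right)}\right)^{2} = \left(-130 + 14\right)^{2} = \left(-116\right)^{2} = 13456$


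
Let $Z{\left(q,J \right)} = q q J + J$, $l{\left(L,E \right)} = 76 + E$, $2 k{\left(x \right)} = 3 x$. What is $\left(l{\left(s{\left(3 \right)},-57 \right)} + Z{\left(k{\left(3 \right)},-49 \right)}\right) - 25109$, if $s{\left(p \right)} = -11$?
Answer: $- \frac{104525}{4} \approx -26131.0$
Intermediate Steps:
$k{\left(x \right)} = \frac{3 x}{2}$
$Z{\left(q,J \right)} = J + J q^{2}$ ($Z{\left(q,J \right)} = q^{2} J + J = J q^{2} + J = J + J q^{2}$)
$\left(l{\left(s{\left(3 \right)},-57 \right)} + Z{\left(k{\left(3 \right)},-49 \right)}\right) - 25109 = \left(\left(76 - 57\right) - 49 \left(1 + \left(\frac{3}{2} \cdot 3\right)^{2}\right)\right) - 25109 = \left(19 - 49 \left(1 + \left(\frac{9}{2}\right)^{2}\right)\right) - 25109 = \left(19 - 49 \left(1 + \frac{81}{4}\right)\right) - 25109 = \left(19 - \frac{4165}{4}\right) - 25109 = - \frac{4089}{4} - 25109 = - \frac{104525}{4}$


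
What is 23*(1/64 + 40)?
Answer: 58903/64 ≈ 920.36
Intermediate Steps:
23*(1/64 + 40) = 23*(2561/64) = 58903/64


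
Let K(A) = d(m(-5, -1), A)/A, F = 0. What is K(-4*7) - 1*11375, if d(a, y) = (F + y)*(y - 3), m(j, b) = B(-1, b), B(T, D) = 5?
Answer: -11406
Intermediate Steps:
m(j, b) = 5
d(a, y) = y*(-3 + y) (d(a, y) = (0 + y)*(y - 3) = y*(-3 + y))
K(A) = -3 + A (K(A) = (A*(-3 + A))/A = -3 + A)
K(-4*7) - 1*11375 = (-3 - 4*7) - 1*11375 = (-3 - 28) - 11375 = -31 - 11375 = -11406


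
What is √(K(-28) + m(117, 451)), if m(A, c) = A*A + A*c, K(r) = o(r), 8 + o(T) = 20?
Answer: 2*√16617 ≈ 257.81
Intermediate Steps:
o(T) = 12 (o(T) = -8 + 20 = 12)
K(r) = 12
m(A, c) = A² + A*c
√(K(-28) + m(117, 451)) = √(12 + 117*(117 + 451)) = √(12 + 117*568) = √(12 + 66456) = √66468 = 2*√16617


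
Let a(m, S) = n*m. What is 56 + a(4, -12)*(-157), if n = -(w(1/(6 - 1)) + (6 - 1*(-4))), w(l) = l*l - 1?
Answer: 143328/25 ≈ 5733.1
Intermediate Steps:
w(l) = -1 + l² (w(l) = l² - 1 = -1 + l²)
n = -226/25 (n = -((-1 + (1/(6 - 1))²) + (6 - 1*(-4))) = -((-1 + (1/5)²) + (6 + 4)) = -((-1 + (⅕)²) + 10) = -((-1 + 1/25) + 10) = -(-24/25 + 10) = -1*226/25 = -226/25 ≈ -9.0400)
a(m, S) = -226*m/25
56 + a(4, -12)*(-157) = 56 - 226/25*4*(-157) = 56 - 904/25*(-157) = 56 + 141928/25 = 143328/25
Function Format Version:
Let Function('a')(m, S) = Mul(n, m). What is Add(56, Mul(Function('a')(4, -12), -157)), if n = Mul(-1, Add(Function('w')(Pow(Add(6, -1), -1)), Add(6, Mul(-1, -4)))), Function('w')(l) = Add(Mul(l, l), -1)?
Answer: Rational(143328, 25) ≈ 5733.1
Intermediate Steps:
Function('w')(l) = Add(-1, Pow(l, 2)) (Function('w')(l) = Add(Pow(l, 2), -1) = Add(-1, Pow(l, 2)))
n = Rational(-226, 25) (n = Mul(-1, Add(Add(-1, Pow(Pow(Add(6, -1), -1), 2)), Add(6, Mul(-1, -4)))) = Mul(-1, Add(Add(-1, Pow(Pow(5, -1), 2)), Add(6, 4))) = Mul(-1, Add(Add(-1, Pow(Rational(1, 5), 2)), 10)) = Mul(-1, Add(Add(-1, Rational(1, 25)), 10)) = Mul(-1, Add(Rational(-24, 25), 10)) = Mul(-1, Rational(226, 25)) = Rational(-226, 25) ≈ -9.0400)
Function('a')(m, S) = Mul(Rational(-226, 25), m)
Add(56, Mul(Function('a')(4, -12), -157)) = Add(56, Mul(Mul(Rational(-226, 25), 4), -157)) = Add(56, Mul(Rational(-904, 25), -157)) = Add(56, Rational(141928, 25)) = Rational(143328, 25)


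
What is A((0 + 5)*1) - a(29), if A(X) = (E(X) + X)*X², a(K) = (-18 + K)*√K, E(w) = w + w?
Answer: 375 - 11*√29 ≈ 315.76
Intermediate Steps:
E(w) = 2*w
a(K) = √K*(-18 + K)
A(X) = 3*X³ (A(X) = (2*X + X)*X² = (3*X)*X² = 3*X³)
A((0 + 5)*1) - a(29) = 3*((0 + 5)*1)³ - √29*(-18 + 29) = 3*(5*1)³ - √29*11 = 3*5³ - 11*√29 = 3*125 - 11*√29 = 375 - 11*√29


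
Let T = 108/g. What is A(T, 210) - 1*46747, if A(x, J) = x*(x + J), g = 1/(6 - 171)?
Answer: 313763453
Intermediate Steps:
g = -1/165 (g = 1/(-165) = -1/165 ≈ -0.0060606)
T = -17820 (T = 108/(-1/165) = 108*(-165) = -17820)
A(x, J) = x*(J + x)
A(T, 210) - 1*46747 = -17820*(210 - 17820) - 1*46747 = -17820*(-17610) - 46747 = 313810200 - 46747 = 313763453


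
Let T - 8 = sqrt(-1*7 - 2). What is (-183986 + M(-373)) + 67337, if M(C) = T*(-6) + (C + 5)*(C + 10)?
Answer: 16887 - 18*I ≈ 16887.0 - 18.0*I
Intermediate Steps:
T = 8 + 3*I (T = 8 + sqrt(-1*7 - 2) = 8 + sqrt(-7 - 2) = 8 + sqrt(-9) = 8 + 3*I ≈ 8.0 + 3.0*I)
M(C) = -48 - 18*I + (5 + C)*(10 + C) (M(C) = (8 + 3*I)*(-6) + (C + 5)*(C + 10) = (-48 - 18*I) + (5 + C)*(10 + C) = -48 - 18*I + (5 + C)*(10 + C))
(-183986 + M(-373)) + 67337 = (-183986 + (2 + (-373)**2 - 18*I + 15*(-373))) + 67337 = (-183986 + (2 + 139129 - 18*I - 5595)) + 67337 = (-183986 + (133536 - 18*I)) + 67337 = (-50450 - 18*I) + 67337 = 16887 - 18*I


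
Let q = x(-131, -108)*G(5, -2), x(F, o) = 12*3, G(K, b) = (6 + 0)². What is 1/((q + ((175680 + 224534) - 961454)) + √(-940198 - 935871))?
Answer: -559944/313539159205 - 13*I*√11101/313539159205 ≈ -1.7859e-6 - 4.3685e-9*I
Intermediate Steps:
G(K, b) = 36 (G(K, b) = 6² = 36)
x(F, o) = 36
q = 1296 (q = 36*36 = 1296)
1/((q + ((175680 + 224534) - 961454)) + √(-940198 - 935871)) = 1/((1296 + ((175680 + 224534) - 961454)) + √(-940198 - 935871)) = 1/((1296 + (400214 - 961454)) + √(-1876069)) = 1/((1296 - 561240) + 13*I*√11101) = 1/(-559944 + 13*I*√11101)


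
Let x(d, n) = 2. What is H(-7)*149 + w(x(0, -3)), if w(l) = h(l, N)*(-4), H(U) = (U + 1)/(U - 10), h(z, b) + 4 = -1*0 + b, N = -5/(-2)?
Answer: 996/17 ≈ 58.588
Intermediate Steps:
N = 5/2 (N = -5*(-½) = 5/2 ≈ 2.5000)
h(z, b) = -4 + b (h(z, b) = -4 + (-1*0 + b) = -4 + (0 + b) = -4 + b)
H(U) = (1 + U)/(-10 + U)
w(l) = 6 (w(l) = (-4 + 5/2)*(-4) = -3/2*(-4) = 6)
H(-7)*149 + w(x(0, -3)) = ((1 - 7)/(-10 - 7))*149 + 6 = (-6/(-17))*149 + 6 = -1/17*(-6)*149 + 6 = (6/17)*149 + 6 = 894/17 + 6 = 996/17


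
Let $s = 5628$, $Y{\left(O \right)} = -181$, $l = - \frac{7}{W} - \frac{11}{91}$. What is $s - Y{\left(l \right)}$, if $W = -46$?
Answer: $5809$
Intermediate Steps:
$l = \frac{131}{4186}$ ($l = - \frac{7}{-46} - \frac{11}{91} = \left(-7\right) \left(- \frac{1}{46}\right) - \frac{11}{91} = \frac{7}{46} - \frac{11}{91} = \frac{131}{4186} \approx 0.031295$)
$s - Y{\left(l \right)} = 5628 - -181 = 5628 + 181 = 5809$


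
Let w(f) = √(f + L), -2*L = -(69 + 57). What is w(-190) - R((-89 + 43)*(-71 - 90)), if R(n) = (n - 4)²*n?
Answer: -405771807224 + I*√127 ≈ -4.0577e+11 + 11.269*I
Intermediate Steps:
L = 63 (L = -(-1)*(69 + 57)/2 = -(-1)*126/2 = -½*(-126) = 63)
R(n) = n*(-4 + n)² (R(n) = (-4 + n)²*n = n*(-4 + n)²)
w(f) = √(63 + f) (w(f) = √(f + 63) = √(63 + f))
w(-190) - R((-89 + 43)*(-71 - 90)) = √(63 - 190) - (-89 + 43)*(-71 - 90)*(-4 + (-89 + 43)*(-71 - 90))² = √(-127) - (-46*(-161))*(-4 - 46*(-161))² = I*√127 - 7406*(-4 + 7406)² = I*√127 - 7406*7402² = I*√127 - 7406*54789604 = I*√127 - 1*405771807224 = I*√127 - 405771807224 = -405771807224 + I*√127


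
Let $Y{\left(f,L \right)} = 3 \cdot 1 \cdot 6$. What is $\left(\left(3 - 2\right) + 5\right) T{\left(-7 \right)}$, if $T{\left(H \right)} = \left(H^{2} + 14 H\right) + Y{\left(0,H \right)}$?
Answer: $-186$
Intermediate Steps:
$Y{\left(f,L \right)} = 18$ ($Y{\left(f,L \right)} = 3 \cdot 6 = 18$)
$T{\left(H \right)} = 18 + H^{2} + 14 H$ ($T{\left(H \right)} = \left(H^{2} + 14 H\right) + 18 = 18 + H^{2} + 14 H$)
$\left(\left(3 - 2\right) + 5\right) T{\left(-7 \right)} = \left(\left(3 - 2\right) + 5\right) \left(18 + \left(-7\right)^{2} + 14 \left(-7\right)\right) = \left(1 + 5\right) \left(18 + 49 - 98\right) = 6 \left(-31\right) = -186$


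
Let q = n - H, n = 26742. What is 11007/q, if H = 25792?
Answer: 11007/950 ≈ 11.586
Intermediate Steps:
q = 950 (q = 26742 - 1*25792 = 26742 - 25792 = 950)
11007/q = 11007/950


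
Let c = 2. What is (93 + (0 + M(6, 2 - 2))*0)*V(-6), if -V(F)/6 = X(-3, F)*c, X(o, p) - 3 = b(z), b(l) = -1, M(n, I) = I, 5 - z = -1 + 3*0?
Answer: -2232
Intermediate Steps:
z = 6 (z = 5 - (-1 + 3*0) = 5 - (-1 + 0) = 5 - 1*(-1) = 5 + 1 = 6)
X(o, p) = 2 (X(o, p) = 3 - 1 = 2)
V(F) = -24 (V(F) = -12*2 = -6*4 = -24)
(93 + (0 + M(6, 2 - 2))*0)*V(-6) = (93 + (0 + (2 - 2))*0)*(-24) = (93 + (0 + 0)*0)*(-24) = (93 + 0*0)*(-24) = (93 + 0)*(-24) = 93*(-24) = -2232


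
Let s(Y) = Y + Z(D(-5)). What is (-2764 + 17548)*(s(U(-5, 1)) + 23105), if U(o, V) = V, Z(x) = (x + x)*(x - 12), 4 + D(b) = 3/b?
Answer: 8596422912/25 ≈ 3.4386e+8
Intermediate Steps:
D(b) = -4 + 3/b
Z(x) = 2*x*(-12 + x) (Z(x) = (2*x)*(-12 + x) = 2*x*(-12 + x))
s(Y) = 3818/25 + Y (s(Y) = Y + 2*(-4 + 3/(-5))*(-12 + (-4 + 3/(-5))) = Y + 2*(-4 + 3*(-⅕))*(-12 + (-4 + 3*(-⅕))) = Y + 2*(-4 - ⅗)*(-12 + (-4 - ⅗)) = Y + 2*(-23/5)*(-12 - 23/5) = Y + 2*(-23/5)*(-83/5) = Y + 3818/25 = 3818/25 + Y)
(-2764 + 17548)*(s(U(-5, 1)) + 23105) = (-2764 + 17548)*((3818/25 + 1) + 23105) = 14784*(3843/25 + 23105) = 14784*(581468/25) = 8596422912/25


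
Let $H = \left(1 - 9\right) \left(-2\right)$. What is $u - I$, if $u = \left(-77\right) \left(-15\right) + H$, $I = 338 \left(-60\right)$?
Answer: $21451$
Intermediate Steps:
$I = -20280$
$H = 16$ ($H = \left(1 - 9\right) \left(-2\right) = \left(-8\right) \left(-2\right) = 16$)
$u = 1171$ ($u = \left(-77\right) \left(-15\right) + 16 = 1155 + 16 = 1171$)
$u - I = 1171 - -20280 = 1171 + 20280 = 21451$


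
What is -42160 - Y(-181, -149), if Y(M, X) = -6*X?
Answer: -43054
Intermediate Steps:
-42160 - Y(-181, -149) = -42160 - (-6)*(-149) = -42160 - 1*894 = -42160 - 894 = -43054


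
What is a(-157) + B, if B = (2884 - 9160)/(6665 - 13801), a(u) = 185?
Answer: 331609/1784 ≈ 185.88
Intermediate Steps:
B = 1569/1784 (B = -6276/(-7136) = -6276*(-1/7136) = 1569/1784 ≈ 0.87948)
a(-157) + B = 185 + 1569/1784 = 331609/1784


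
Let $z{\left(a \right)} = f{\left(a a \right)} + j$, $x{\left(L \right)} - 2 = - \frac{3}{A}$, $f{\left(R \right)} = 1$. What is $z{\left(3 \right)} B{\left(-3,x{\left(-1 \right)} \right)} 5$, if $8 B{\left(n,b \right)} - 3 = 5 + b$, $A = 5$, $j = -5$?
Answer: $- \frac{47}{2} \approx -23.5$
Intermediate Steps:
$x{\left(L \right)} = \frac{7}{5}$ ($x{\left(L \right)} = 2 - \frac{3}{5} = \frac{7}{5}$)
$z{\left(a \right)} = -4$ ($z{\left(a \right)} = 1 - 5 = -4$)
$B{\left(n,b \right)} = 1 + \frac{b}{8}$ ($B{\left(n,b \right)} = \frac{3}{8} + \frac{5 + b}{8} = \frac{3}{8} + \left(\frac{5}{8} + \frac{b}{8}\right) = 1 + \frac{b}{8}$)
$z{\left(3 \right)} B{\left(-3,x{\left(-1 \right)} \right)} 5 = - 4 \left(1 + \frac{1}{8} \cdot \frac{7}{5}\right) 5 = - 4 \left(1 + \frac{7}{40}\right) 5 = \left(-4\right) \frac{47}{40} \cdot 5 = \left(- \frac{47}{10}\right) 5 = - \frac{47}{2}$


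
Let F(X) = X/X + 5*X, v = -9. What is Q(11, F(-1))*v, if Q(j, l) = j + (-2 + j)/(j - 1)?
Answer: -1071/10 ≈ -107.10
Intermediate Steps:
F(X) = 1 + 5*X
Q(j, l) = j + (-2 + j)/(-1 + j)
Q(11, F(-1))*v = ((-2 + 11**2)/(-1 + 11))*(-9) = ((-2 + 121)/10)*(-9) = ((1/10)*119)*(-9) = (119/10)*(-9) = -1071/10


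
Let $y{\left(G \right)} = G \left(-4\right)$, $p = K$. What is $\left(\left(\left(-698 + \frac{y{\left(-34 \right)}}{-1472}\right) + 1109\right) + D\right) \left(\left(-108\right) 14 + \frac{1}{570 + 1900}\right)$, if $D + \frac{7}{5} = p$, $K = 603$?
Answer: $- \frac{3478842370973}{2272400} \approx -1.5309 \cdot 10^{6}$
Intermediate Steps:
$p = 603$
$y{\left(G \right)} = - 4 G$
$D = \frac{3008}{5}$ ($D = - \frac{7}{5} + 603 = \frac{3008}{5} \approx 601.6$)
$\left(\left(\left(-698 + \frac{y{\left(-34 \right)}}{-1472}\right) + 1109\right) + D\right) \left(\left(-108\right) 14 + \frac{1}{570 + 1900}\right) = \left(\left(\left(-698 + \frac{\left(-4\right) \left(-34\right)}{-1472}\right) + 1109\right) + \frac{3008}{5}\right) \left(\left(-108\right) 14 + \frac{1}{570 + 1900}\right) = \left(\left(\left(-698 + 136 \left(- \frac{1}{1472}\right)\right) + 1109\right) + \frac{3008}{5}\right) \left(-1512 + \frac{1}{2470}\right) = \left(\left(\left(-698 - \frac{17}{184}\right) + 1109\right) + \frac{3008}{5}\right) \left(-1512 + \frac{1}{2470}\right) = \left(\left(- \frac{128449}{184} + 1109\right) + \frac{3008}{5}\right) \left(- \frac{3734639}{2470}\right) = \left(\frac{75607}{184} + \frac{3008}{5}\right) \left(- \frac{3734639}{2470}\right) = \frac{931507}{920} \left(- \frac{3734639}{2470}\right) = - \frac{3478842370973}{2272400}$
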